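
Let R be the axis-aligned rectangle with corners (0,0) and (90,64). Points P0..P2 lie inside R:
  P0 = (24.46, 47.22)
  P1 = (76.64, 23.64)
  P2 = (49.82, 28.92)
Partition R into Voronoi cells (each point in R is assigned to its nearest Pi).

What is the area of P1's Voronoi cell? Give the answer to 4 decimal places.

Area of P1's cell: 1641.2106

1. box [0,90]×[0,64]: [(0, 0) (90, 0) (90, 64) (0, 64)]
2. ⊥bis P1·P0 via (50.55,35.43): [(34.5393, 0) (90, 0) (90, 64) (63.4607, 64)]  |A|=2624.0005
3. ⊥bis P1·P2 via (63.23,26.28): [(58.0563, 0) (90, 0) (90, 64) (70.6559, 64)]  |A|=1641.2106
4. canonical 4-gon: [(58.0563, 0) (90, 0) (90, 64) (70.6559, 64)]
5. shoelace: 1641.2106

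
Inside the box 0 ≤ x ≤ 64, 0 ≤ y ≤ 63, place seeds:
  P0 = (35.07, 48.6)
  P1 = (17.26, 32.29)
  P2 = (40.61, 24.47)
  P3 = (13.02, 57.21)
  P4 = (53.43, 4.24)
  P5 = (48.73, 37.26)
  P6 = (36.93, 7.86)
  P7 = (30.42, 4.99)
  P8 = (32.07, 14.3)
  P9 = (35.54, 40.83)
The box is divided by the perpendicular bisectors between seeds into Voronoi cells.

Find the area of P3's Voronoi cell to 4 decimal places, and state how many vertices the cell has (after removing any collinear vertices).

Area of P3's cell: 462.2517 (4 vertices)

1. box [0,64]×[0,63]: [(0, 0) (64, 0) (64, 63) (0, 63)]
2. ⊥bis P3·P0 via (24.045,52.905): [(0, 0) (3.3869, 0) (27.9869, 63) (0, 63)]  |A|=988.272
3. ⊥bis P3·P1 via (15.14,44.75): [(0, 42.174) (21.2678, 45.7926) (27.9869, 63) (0, 63)]  |A|=462.2517
4. ⊥bis P3·P2 via (26.815,40.84): [(0, 42.174) (21.2678, 45.7926) (27.9869, 63) (0, 63)]  |A|=462.2517
5. ⊥bis P3·P4 via (33.225,30.725): [(0, 42.174) (21.2678, 45.7926) (27.9869, 63) (0, 63)]  |A|=462.2517
6. ⊥bis P3·P5 via (30.875,47.235): [(0, 42.174) (21.2678, 45.7926) (27.9869, 63) (0, 63)]  |A|=462.2517
7. ⊥bis P3·P6 via (24.975,32.535): [(0, 42.174) (21.2678, 45.7926) (27.9869, 63) (0, 63)]  |A|=462.2517
8. ⊥bis P3·P7 via (21.72,31.1): [(0, 42.174) (21.2678, 45.7926) (27.9869, 63) (0, 63)]  |A|=462.2517
9. ⊥bis P3·P8 via (22.545,35.755): [(0, 42.174) (21.2678, 45.7926) (27.9869, 63) (0, 63)]  |A|=462.2517
10. ⊥bis P3·P9 via (24.28,49.02): [(0, 42.174) (21.2678, 45.7926) (27.9869, 63) (0, 63)]  |A|=462.2517
11. canonical 4-gon: [(0, 42.174) (21.2678, 45.7926) (27.9869, 63) (0, 63)]
12. shoelace: 462.2517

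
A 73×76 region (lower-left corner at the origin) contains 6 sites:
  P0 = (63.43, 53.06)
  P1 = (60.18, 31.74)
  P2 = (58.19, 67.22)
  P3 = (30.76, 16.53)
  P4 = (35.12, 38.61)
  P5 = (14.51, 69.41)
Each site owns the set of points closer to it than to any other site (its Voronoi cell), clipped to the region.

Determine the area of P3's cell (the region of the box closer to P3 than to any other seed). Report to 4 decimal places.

Area of P3's cell: 1495.5440

1. box [0,73]×[0,76]: [(0, 0) (73, 0) (73, 76) (0, 76)]
2. ⊥bis P3·P0 via (47.095,34.795): [(0, 0) (73, 0) (73, 11.6273) (1.0216, 76) (0, 76)]  |A|=3231.2771
3. ⊥bis P3·P1 via (45.47,24.135): [(0, 0) (57.9477, 0) (33.8217, 46.6657) (1.0216, 76) (0, 76)]  |A|=2652.2945
4. ⊥bis P3·P2 via (44.475,41.875): [(0, 65.9419) (0, 0) (57.9477, 0) (33.8217, 46.6657) (31.0638, 49.1322)]  |A|=2482.3487
5. ⊥bis P3·P4 via (32.94,27.57): [(0, 34.0745) (0, 0) (57.9477, 0) (44.9168, 25.205)]  |A|=1495.544
6. ⊥bis P3·P5 via (22.635,42.97): [(0, 34.0745) (0, 0) (57.9477, 0) (44.9168, 25.205)]  |A|=1495.544
7. canonical 4-gon: [(0, 34.0745) (0, 0) (57.9477, 0) (44.9168, 25.205)]
8. shoelace: 1495.544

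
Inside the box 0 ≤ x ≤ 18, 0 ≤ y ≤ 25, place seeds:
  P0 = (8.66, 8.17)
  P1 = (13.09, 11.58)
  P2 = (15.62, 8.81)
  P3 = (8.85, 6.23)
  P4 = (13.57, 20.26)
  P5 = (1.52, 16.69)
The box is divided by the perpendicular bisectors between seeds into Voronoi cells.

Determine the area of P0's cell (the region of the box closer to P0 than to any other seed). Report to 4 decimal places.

1. box [0,18]×[0,25]: [(0, 0) (18, 0) (18, 25) (0, 25)]
2. ⊥bis P0·P1 via (10.875,9.875): [(0, 24.0029) (0, 0) (18, 0) (18, 0.6188)]  |A|=221.5953
3. ⊥bis P0·P2 via (12.14,8.49): [(12.167, 8.1966) (0, 24.0029) (0, 0) (12.9207, 0)]  |A|=198.9742
4. ⊥bis P0·P3 via (8.755,7.2): [(12.2273, 7.5401) (12.167, 8.1966) (0, 24.0029) (0, 6.3426)]  |A|=111.4864
5. ⊥bis P0·P4 via (11.115,14.215): [(12.2273, 7.5401) (12.167, 8.1966) (5.9058, 16.3306) (0, 18.729) (0, 6.3426)]  |A|=95.9131
6. ⊥bis P0·P5 via (5.09,12.43): [(12.2273, 7.5401) (12.167, 8.1966) (7.411, 14.3751) (0, 8.1644) (0, 6.3426)]  |A|=52.7966
7. canonical 5-gon: [(12.2273, 7.5401) (12.167, 8.1966) (7.411, 14.3751) (0, 8.1644) (0, 6.3426)]
8. shoelace: 52.7966

Area of P0's cell: 52.7966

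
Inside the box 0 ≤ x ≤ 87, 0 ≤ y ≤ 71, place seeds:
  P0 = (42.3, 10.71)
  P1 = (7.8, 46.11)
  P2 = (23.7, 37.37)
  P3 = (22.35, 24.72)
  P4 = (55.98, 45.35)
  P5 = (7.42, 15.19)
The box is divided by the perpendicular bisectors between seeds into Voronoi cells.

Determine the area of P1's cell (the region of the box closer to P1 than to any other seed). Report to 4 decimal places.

1. box [0,87]×[0,71]: [(0, 0) (87, 0) (87, 71) (0, 71)]
2. ⊥bis P1·P0 via (25.05,28.41): [(0, 3.9969) (68.751, 71) (0, 71)]  |A|=2303.2677
3. ⊥bis P1·P2 via (15.75,41.74): [(0, 13.0873) (31.8338, 71) (0, 71)]  |A|=921.7914
4. ⊥bis P1·P3 via (15.075,35.415): [(0, 25.1606) (10.6, 32.371) (31.8338, 71) (0, 71)]  |A|=857.8026
5. ⊥bis P1·P4 via (31.89,45.73): [(0, 25.1606) (10.6, 32.371) (31.8338, 71) (0, 71)]  |A|=857.8026
6. ⊥bis P1·P5 via (7.61,30.65): [(0, 30.7435) (8.0618, 30.6444) (10.6, 32.371) (31.8338, 71) (0, 71)]  |A|=835.2985
7. canonical 5-gon: [(0, 30.7435) (8.0618, 30.6444) (10.6, 32.371) (31.8338, 71) (0, 71)]
8. shoelace: 835.2985

Area of P1's cell: 835.2985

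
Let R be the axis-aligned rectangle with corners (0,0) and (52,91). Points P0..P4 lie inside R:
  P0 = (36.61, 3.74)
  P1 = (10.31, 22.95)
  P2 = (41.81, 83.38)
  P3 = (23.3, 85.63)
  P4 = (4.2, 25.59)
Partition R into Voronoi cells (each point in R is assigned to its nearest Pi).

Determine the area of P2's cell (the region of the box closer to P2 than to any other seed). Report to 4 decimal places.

Area of P2's cell: 956.0285

1. box [0,52]×[0,91]: [(0, 0) (52, 0) (52, 91) (0, 91)]
2. ⊥bis P2·P0 via (39.21,43.56): [(0, 46.1202) (52, 42.7249) (52, 91) (0, 91)]  |A|=2422.0284
3. ⊥bis P2·P1 via (26.06,53.165): [(0, 66.7491) (45.2419, 43.1662) (52, 42.7249) (52, 91) (0, 91)]  |A|=1955.3812
4. ⊥bis P2·P3 via (32.555,84.505): [(28.5854, 51.8486) (45.2419, 43.1662) (52, 42.7249) (52, 91) (33.3445, 91)]  |A|=956.0285
5. ⊥bis P2·P4 via (23.005,54.485): [(28.5854, 51.8486) (45.2419, 43.1662) (52, 42.7249) (52, 91) (33.3445, 91)]  |A|=956.0285
6. canonical 5-gon: [(28.5854, 51.8486) (45.2419, 43.1662) (52, 42.7249) (52, 91) (33.3445, 91)]
7. shoelace: 956.0285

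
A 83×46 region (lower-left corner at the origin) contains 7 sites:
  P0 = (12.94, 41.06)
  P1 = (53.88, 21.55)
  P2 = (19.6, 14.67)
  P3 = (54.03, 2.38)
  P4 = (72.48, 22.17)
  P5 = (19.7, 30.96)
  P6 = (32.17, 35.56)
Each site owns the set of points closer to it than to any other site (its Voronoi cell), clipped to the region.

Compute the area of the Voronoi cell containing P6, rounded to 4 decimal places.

Area of P6's cell: 504.1812

1. box [0,83]×[0,46]: [(0, 0) (83, 0) (83, 46) (0, 46)]
2. ⊥bis P6·P0 via (22.555,38.31): [(11.5979, 0) (83, 0) (83, 46) (24.7544, 46)]  |A|=2981.8964
3. ⊥bis P6·P1 via (43.025,28.555): [(11.5979, 0) (24.5978, 0) (54.2827, 46) (24.7544, 46)]  |A|=978.1466
4. ⊥bis P6·P2 via (25.885,25.115): [(19.8241, 28.762) (36.632, 18.6483) (54.2827, 46) (24.7544, 46)]  |A|=573.6225
5. ⊥bis P6·P3 via (43.1,18.97): [(19.8241, 28.762) (36.632, 18.6483) (54.2827, 46) (24.7544, 46)]  |A|=573.6225
6. ⊥bis P6·P4 via (52.325,28.865): [(19.8241, 28.762) (36.632, 18.6483) (54.2827, 46) (24.7544, 46)]  |A|=573.6225
7. ⊥bis P6·P5 via (25.935,33.26): [(23.2176, 40.6266) (29.811, 22.7526) (36.632, 18.6483) (54.2827, 46) (24.7544, 46)]  |A|=504.1812
8. canonical 5-gon: [(23.2176, 40.6266) (29.811, 22.7526) (36.632, 18.6483) (54.2827, 46) (24.7544, 46)]
9. shoelace: 504.1812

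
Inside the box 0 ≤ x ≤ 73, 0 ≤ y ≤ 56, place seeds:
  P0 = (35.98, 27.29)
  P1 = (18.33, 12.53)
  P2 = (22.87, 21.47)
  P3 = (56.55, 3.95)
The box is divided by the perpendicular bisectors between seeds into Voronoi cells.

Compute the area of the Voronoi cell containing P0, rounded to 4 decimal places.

Area of P0's cell: 1702.1870

1. box [0,73]×[0,56]: [(0, 0) (73, 0) (73, 56) (0, 56)]
2. ⊥bis P0·P1 via (27.155,19.91): [(0, 52.3819) (43.8049, 0) (73, 0) (73, 56) (0, 56)]  |A|=2940.706
3. ⊥bis P0·P2 via (29.425,24.38): [(36.2235, 9.0659) (43.8049, 0) (73, 0) (73, 56) (15.3877, 56)]  |A|=2514.0719
4. ⊥bis P0·P3 via (46.265,15.62): [(36.2235, 9.0659) (37.3287, 7.7443) (73, 39.1821) (73, 56) (15.3877, 56)]  |A|=1702.187
5. canonical 5-gon: [(36.2235, 9.0659) (37.3287, 7.7443) (73, 39.1821) (73, 56) (15.3877, 56)]
6. shoelace: 1702.187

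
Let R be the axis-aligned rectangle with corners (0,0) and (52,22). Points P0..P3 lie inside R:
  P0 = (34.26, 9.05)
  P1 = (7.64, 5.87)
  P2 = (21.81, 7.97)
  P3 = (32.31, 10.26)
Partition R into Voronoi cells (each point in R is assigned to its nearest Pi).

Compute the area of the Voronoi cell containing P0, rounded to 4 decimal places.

Area of P0's cell: 391.8220

1. box [0,52]×[0,22]: [(0, 0) (52, 0) (52, 22) (0, 22)]
2. ⊥bis P0·P1 via (20.95,7.46): [(21.8412, 0) (52, 0) (52, 22) (19.2131, 22)]  |A|=692.4035
3. ⊥bis P0·P2 via (28.035,8.51): [(28.7732, 0) (52, 0) (52, 22) (26.8648, 22)]  |A|=531.982
4. ⊥bis P0·P3 via (33.285,9.655): [(28.5918, 2.0915) (28.7732, 0) (52, 0) (52, 22) (40.9452, 22)]  |A|=391.822
5. canonical 5-gon: [(28.5918, 2.0915) (28.7732, 0) (52, 0) (52, 22) (40.9452, 22)]
6. shoelace: 391.822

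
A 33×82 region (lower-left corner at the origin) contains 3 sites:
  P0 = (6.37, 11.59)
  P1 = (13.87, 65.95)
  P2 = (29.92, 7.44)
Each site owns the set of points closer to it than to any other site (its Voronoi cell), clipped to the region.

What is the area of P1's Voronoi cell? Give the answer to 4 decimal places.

1. box [0,33]×[0,82]: [(0, 0) (33, 0) (33, 82) (0, 82)]
2. ⊥bis P1·P0 via (10.12,38.77): [(0, 40.1662) (33, 35.6133) (33, 82) (0, 82)]  |A|=1455.638
3. ⊥bis P1·P2 via (21.895,36.695): [(0, 40.1662) (22.9875, 36.9947) (33, 39.7412) (33, 82) (0, 82)]  |A|=1434.9724
4. canonical 5-gon: [(0, 40.1662) (22.9875, 36.9947) (33, 39.7412) (33, 82) (0, 82)]
5. shoelace: 1434.9724

Area of P1's cell: 1434.9724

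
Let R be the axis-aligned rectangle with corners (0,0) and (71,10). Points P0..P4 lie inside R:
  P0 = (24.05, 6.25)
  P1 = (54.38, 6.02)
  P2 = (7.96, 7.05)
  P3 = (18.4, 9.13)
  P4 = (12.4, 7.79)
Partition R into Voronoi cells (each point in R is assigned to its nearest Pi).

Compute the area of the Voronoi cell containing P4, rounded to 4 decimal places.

1. box [0,71]×[0,10]: [(0, 0) (71, 0) (71, 10) (0, 10)]
2. ⊥bis P4·P0 via (18.225,7.02): [(0, 0) (17.297, 0) (18.6189, 10) (0, 10)]  |A|=179.5798
3. ⊥bis P4·P1 via (33.39,6.905): [(0, 0) (17.297, 0) (18.6189, 10) (0, 10)]  |A|=179.5798
4. ⊥bis P4·P2 via (10.18,7.42): [(11.4167, 0) (17.297, 0) (18.6189, 10) (9.75, 10)]  |A|=73.7465
5. ⊥bis P4·P3 via (15.4,8.46): [(11.4167, 0) (17.2894, 0) (15.0561, 10) (9.75, 10)]  |A|=55.894
6. canonical 4-gon: [(11.4167, 0) (17.2894, 0) (15.0561, 10) (9.75, 10)]
7. shoelace: 55.894

Area of P4's cell: 55.8940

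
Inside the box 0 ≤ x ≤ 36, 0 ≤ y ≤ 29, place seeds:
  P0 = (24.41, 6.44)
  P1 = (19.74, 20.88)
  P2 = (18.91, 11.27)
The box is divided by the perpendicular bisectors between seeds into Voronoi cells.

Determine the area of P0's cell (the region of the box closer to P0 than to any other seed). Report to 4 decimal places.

Area of P0's cell: 248.2622

1. box [0,36]×[0,29]: [(0, 0) (36, 0) (36, 29) (0, 29)]
2. ⊥bis P0·P1 via (22.075,13.66): [(0, 6.5208) (0, 0) (36, 0) (36, 18.1634)]  |A|=444.3162
3. ⊥bis P0·P2 via (21.66,8.855): [(27.3889, 15.3785) (13.8837, 0) (36, 0) (36, 18.1634)]  |A|=248.2622
4. canonical 4-gon: [(27.3889, 15.3785) (13.8837, 0) (36, 0) (36, 18.1634)]
5. shoelace: 248.2622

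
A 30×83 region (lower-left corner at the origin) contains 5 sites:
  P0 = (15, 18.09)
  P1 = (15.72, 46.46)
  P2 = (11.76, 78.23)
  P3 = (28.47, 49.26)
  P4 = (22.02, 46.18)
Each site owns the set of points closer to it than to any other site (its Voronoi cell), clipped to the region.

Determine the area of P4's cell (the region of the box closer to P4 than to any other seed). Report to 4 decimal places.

Area of P4's cell: 208.8763

1. box [0,30]×[0,83]: [(0, 0) (30, 0) (30, 83) (0, 83)]
2. ⊥bis P4·P0 via (18.51,32.135): [(0, 36.7609) (30, 29.2635) (30, 83) (0, 83)]  |A|=1499.6344
3. ⊥bis P4·P1 via (18.87,46.32): [(18.2425, 32.2018) (30, 29.2635) (30, 83) (20.5002, 83)]  |A|=557.1882
4. ⊥bis P4·P2 via (16.89,62.205): [(19.6148, 63.0773) (18.2425, 32.2018) (30, 29.2635) (30, 66.4018)]  |A|=376.3695
5. ⊥bis P4·P3 via (25.245,47.72): [(19.4697, 59.8143) (18.2425, 32.2018) (30, 29.2635) (30, 37.7623)]  |A|=208.8763
6. canonical 4-gon: [(19.4697, 59.8143) (18.2425, 32.2018) (30, 29.2635) (30, 37.7623)]
7. shoelace: 208.8763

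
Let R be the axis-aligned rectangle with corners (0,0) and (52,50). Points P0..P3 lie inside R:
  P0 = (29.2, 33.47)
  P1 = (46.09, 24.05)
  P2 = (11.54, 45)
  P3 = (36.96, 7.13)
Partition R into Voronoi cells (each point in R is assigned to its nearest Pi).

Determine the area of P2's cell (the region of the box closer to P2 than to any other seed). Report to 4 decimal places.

Area of P2's cell: 573.0994

1. box [0,52]×[0,50]: [(0, 0) (52, 0) (52, 50) (0, 50)]
2. ⊥bis P2·P0 via (20.37,39.235): [(0, 8.0352) (27.3983, 50) (0, 50)]  |A|=574.8835
3. ⊥bis P2·P1 via (28.815,34.525): [(0, 8.0352) (27.3983, 50) (0, 50)]  |A|=574.8835
4. ⊥bis P2·P3 via (24.25,26.065): [(0, 9.7873) (2.0364, 11.1543) (27.3983, 50) (0, 50)]  |A|=573.0994
5. canonical 4-gon: [(0, 9.7873) (2.0364, 11.1543) (27.3983, 50) (0, 50)]
6. shoelace: 573.0994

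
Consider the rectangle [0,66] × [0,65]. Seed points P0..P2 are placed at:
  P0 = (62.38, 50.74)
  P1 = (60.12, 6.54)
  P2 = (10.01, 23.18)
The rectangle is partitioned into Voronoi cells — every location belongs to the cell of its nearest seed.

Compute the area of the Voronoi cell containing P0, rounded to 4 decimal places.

1. box [0,66]×[0,65]: [(0, 0) (66, 0) (66, 65) (0, 65)]
2. ⊥bis P0·P1 via (61.25,28.64): [(0, 31.7718) (66, 28.3971) (66, 65) (0, 65)]  |A|=2304.4258
3. ⊥bis P0·P2 via (36.195,36.96): [(40.0017, 29.7265) (66, 28.3971) (66, 65) (21.4388, 65)]  |A|=1261.7222
4. canonical 4-gon: [(40.0017, 29.7265) (66, 28.3971) (66, 65) (21.4388, 65)]
5. shoelace: 1261.7222

Area of P0's cell: 1261.7222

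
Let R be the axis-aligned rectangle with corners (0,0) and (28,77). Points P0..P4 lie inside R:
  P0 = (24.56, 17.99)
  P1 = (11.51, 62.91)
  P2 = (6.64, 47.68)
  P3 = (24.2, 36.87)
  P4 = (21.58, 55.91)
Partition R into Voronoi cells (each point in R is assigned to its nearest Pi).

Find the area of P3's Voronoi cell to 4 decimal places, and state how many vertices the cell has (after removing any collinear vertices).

1. box [0,28]×[0,77]: [(0, 0) (28, 0) (28, 77) (0, 77)]
2. ⊥bis P3·P0 via (24.38,27.43): [(0, 26.9651) (28, 27.499) (28, 77) (0, 77)]  |A|=1393.5019
3. ⊥bis P3·P1 via (17.855,49.89): [(0, 41.1888) (0, 26.9651) (28, 27.499) (28, 54.8339)]  |A|=581.8198
4. ⊥bis P3·P2 via (15.42,42.275): [(21.0733, 51.4584) (6.0664, 27.0808) (28, 27.499) (28, 54.8339)]  |A|=358.876
5. ⊥bis P3·P4 via (22.89,46.39): [(17.4963, 45.6478) (6.0664, 27.0808) (28, 27.499) (28, 47.0932)]  |A|=304.1359
6. canonical 4-gon: [(17.4963, 45.6478) (6.0664, 27.0808) (28, 27.499) (28, 47.0932)]
7. shoelace: 304.1359

Area of P3's cell: 304.1359 (4 vertices)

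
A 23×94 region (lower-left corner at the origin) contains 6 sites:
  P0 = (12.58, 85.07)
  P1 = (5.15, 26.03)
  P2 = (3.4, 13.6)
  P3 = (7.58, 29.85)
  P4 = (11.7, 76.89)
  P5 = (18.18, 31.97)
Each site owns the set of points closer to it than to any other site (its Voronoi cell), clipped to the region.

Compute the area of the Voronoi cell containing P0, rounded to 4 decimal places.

1. box [0,23]×[0,94]: [(0, 0) (23, 0) (23, 94) (0, 94)]
2. ⊥bis P0·P1 via (8.865,55.55): [(0, 56.6656) (23, 53.7712) (23, 94) (0, 94)]  |A|=891.977
3. ⊥bis P0·P2 via (7.99,49.335): [(0, 56.6656) (23, 53.7712) (23, 94) (0, 94)]  |A|=891.977
4. ⊥bis P0·P3 via (10.08,57.46): [(0, 58.3727) (23, 56.2901) (23, 94) (0, 94)]  |A|=843.3773
5. ⊥bis P0·P4 via (12.14,80.98): [(0, 82.286) (23, 79.8117) (23, 94) (0, 94)]  |A|=297.8764
6. ⊥bis P0·P5 via (15.38,58.52): [(0, 82.286) (23, 79.8117) (23, 94) (0, 94)]  |A|=297.8764
7. canonical 4-gon: [(0, 82.286) (23, 79.8117) (23, 94) (0, 94)]
8. shoelace: 297.8764

Area of P0's cell: 297.8764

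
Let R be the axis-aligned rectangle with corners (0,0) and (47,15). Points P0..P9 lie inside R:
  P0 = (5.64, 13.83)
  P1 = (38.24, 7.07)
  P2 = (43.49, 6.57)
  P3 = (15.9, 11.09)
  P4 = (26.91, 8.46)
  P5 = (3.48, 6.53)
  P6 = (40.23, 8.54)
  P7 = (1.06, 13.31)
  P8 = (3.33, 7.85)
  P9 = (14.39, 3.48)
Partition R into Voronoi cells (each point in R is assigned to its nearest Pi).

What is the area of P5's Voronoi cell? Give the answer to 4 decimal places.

1. box [0,47]×[0,15]: [(0, 0) (47, 0) (47, 15) (0, 15)]
2. ⊥bis P5·P0 via (4.56,10.18): [(0, 11.5293) (0, 0) (38.9646, 0)]  |A|=224.6167
3. ⊥bis P5·P1 via (20.86,6.8): [(20.8825, 5.3503) (0, 11.5293) (0, 0) (20.9656, 0)]  |A|=176.4665
4. ⊥bis P5·P2 via (23.485,6.55): [(20.8825, 5.3503) (0, 11.5293) (0, 0) (20.9656, 0)]  |A|=176.4665
5. ⊥bis P5·P3 via (9.69,8.81): [(9.7509, 8.6441) (0, 11.5293) (0, 0) (12.9246, 0)]  |A|=112.0709
6. ⊥bis P5·P4 via (15.195,7.495): [(9.7509, 8.6441) (0, 11.5293) (0, 0) (12.9246, 0)]  |A|=112.0709
7. ⊥bis P5·P6 via (21.855,7.535): [(9.7509, 8.6441) (0, 11.5293) (0, 0) (12.9246, 0)]  |A|=112.0709
8. ⊥bis P5·P7 via (2.27,9.92): [(9.7509, 8.6441) (3.7062, 10.4326) (0, 9.1098) (0, 0) (12.9246, 0)]  |A|=107.5873
9. ⊥bis P5·P8 via (3.405,7.19): [(10.0092, 7.9405) (0, 6.8031) (0, 0) (12.9246, 0)]  |A|=85.3605
10. ⊥bis P5·P9 via (8.935,5.005): [(9.7473, 7.9107) (0, 6.8031) (0, 0) (7.5358, 0)]  |A|=62.9627
11. canonical 4-gon: [(9.7473, 7.9107) (0, 6.8031) (0, 0) (7.5358, 0)]
12. shoelace: 62.9627

Area of P5's cell: 62.9627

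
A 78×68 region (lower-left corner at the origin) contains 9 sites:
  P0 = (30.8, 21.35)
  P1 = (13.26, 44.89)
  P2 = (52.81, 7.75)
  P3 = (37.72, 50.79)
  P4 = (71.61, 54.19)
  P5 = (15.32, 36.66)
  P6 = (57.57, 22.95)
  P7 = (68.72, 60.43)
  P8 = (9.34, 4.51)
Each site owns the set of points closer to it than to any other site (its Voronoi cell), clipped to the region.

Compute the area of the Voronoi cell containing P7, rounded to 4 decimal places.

1. box [0,78]×[0,68]: [(0, 0) (78, 0) (78, 68) (0, 68)]
2. ⊥bis P7·P0 via (49.76,40.89): [(78, 13.4882) (78, 68) (21.8207, 68)]  |A|=1531.2167
3. ⊥bis P7·P1 via (40.99,52.66): [(42.2447, 48.1823) (78, 13.4882) (78, 68) (36.6917, 68)]  |A|=1383.8616
4. ⊥bis P7·P2 via (60.765,34.09): [(42.2447, 48.1823) (54.9617, 35.8427) (78, 28.8848) (78, 68) (36.6917, 68)]  |A|=1206.5065
5. ⊥bis P7·P3 via (53.22,55.61): [(59.8236, 34.3743) (78, 28.8848) (78, 68) (49.3671, 68)]  |A|=836.8866
6. ⊥bis P7·P4 via (70.165,57.31): [(54.8911, 50.236) (78, 60.9387) (78, 68) (49.3671, 68)]  |A|=335.9059
7. ⊥bis P7·P5 via (42.02,48.545): [(54.8911, 50.236) (78, 60.9387) (78, 68) (49.3671, 68)]  |A|=335.9059
8. ⊥bis P7·P6 via (63.145,41.69): [(54.8911, 50.236) (78, 60.9387) (78, 68) (49.3671, 68)]  |A|=335.9059
9. ⊥bis P7·P8 via (39.03,32.47): [(54.8911, 50.236) (78, 60.9387) (78, 68) (49.3671, 68)]  |A|=335.9059
10. canonical 4-gon: [(54.8911, 50.236) (78, 60.9387) (78, 68) (49.3671, 68)]
11. shoelace: 335.9059

Area of P7's cell: 335.9059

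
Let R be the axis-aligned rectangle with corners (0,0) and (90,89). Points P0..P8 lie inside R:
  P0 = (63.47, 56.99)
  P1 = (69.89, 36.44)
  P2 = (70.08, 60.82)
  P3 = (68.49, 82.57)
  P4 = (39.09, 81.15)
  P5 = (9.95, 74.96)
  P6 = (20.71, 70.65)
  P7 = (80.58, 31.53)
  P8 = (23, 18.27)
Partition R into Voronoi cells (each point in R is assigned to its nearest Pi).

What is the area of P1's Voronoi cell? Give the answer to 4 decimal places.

1. box [0,90]×[0,89]: [(0, 0) (90, 0) (90, 89) (0, 89)]
2. ⊥bis P1·P0 via (66.68,46.715): [(0, 25.8836) (0, 0) (90, 0) (90, 54.0004)]  |A|=3594.778
3. ⊥bis P1·P2 via (69.985,48.63): [(72.741, 48.6085) (0, 25.8836) (0, 0) (90, 0) (90, 48.474)]  |A|=3547.0885
4. ⊥bis P1·P3 via (69.19,59.505): [(72.741, 48.6085) (0, 25.8836) (0, 0) (90, 0) (90, 48.474)]  |A|=3547.0885
5. ⊥bis P1·P4 via (54.49,58.795): [(72.741, 48.6085) (12.2873, 29.7222) (0, 21.2577) (0, 0) (90, 0) (90, 48.474)]  |A|=3518.6687
6. ⊥bis P1·P5 via (39.92,55.7): [(72.741, 48.6085) (25.9733, 33.9979) (4.1248, 0) (90, 0) (90, 48.474)]  |A|=3140.8304
7. ⊥bis P1·P6 via (45.3,53.545): [(72.741, 48.6085) (33.2937, 36.2848) (8.0537, 0) (90, 0) (90, 48.474)]  |A|=2970.0955
8. ⊥bis P1·P7 via (75.235,33.985): [(81.9188, 48.537) (72.741, 48.6085) (33.2937, 36.2848) (8.0537, 0) (59.6254, 0)]  |A|=2037.0872
9. ⊥bis P1·P8 via (46.445,27.355): [(81.9188, 48.537) (72.741, 48.6085) (41.9382, 38.9854) (57.0451, 0) (59.6254, 0)]  |A|=959.3602
10. canonical 5-gon: [(81.9188, 48.537) (72.741, 48.6085) (41.9382, 38.9854) (57.0451, 0) (59.6254, 0)]
11. shoelace: 959.3602

Area of P1's cell: 959.3602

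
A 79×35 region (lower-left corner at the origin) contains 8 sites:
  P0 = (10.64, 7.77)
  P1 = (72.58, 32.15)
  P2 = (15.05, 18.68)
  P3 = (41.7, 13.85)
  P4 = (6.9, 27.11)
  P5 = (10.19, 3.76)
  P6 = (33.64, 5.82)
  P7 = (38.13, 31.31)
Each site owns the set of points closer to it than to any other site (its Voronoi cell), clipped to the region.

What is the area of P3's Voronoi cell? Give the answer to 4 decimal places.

Area of P3's cell: 636.6485

1. box [0,79]×[0,35]: [(0, 0) (79, 0) (79, 35) (0, 35)]
2. ⊥bis P3·P0 via (26.17,10.81): [(28.2861, 0) (79, 0) (79, 35) (21.4348, 35)]  |A|=1894.8849
3. ⊥bis P3·P1 via (57.14,23): [(28.2861, 0) (70.7702, 0) (50.0286, 35) (21.4348, 35)]  |A|=1243.8636
4. ⊥bis P3·P2 via (28.375,16.265): [(26.8016, 7.5835) (28.2861, 0) (70.7702, 0) (50.0286, 35) (31.7705, 35)]  |A|=1102.1794
5. ⊥bis P3·P4 via (24.3,20.48): [(26.8016, 7.5835) (28.2861, 0) (70.7702, 0) (50.0286, 35) (31.7705, 35)]  |A|=1102.1794
6. ⊥bis P3·P5 via (25.945,8.805): [(26.8016, 7.5835) (27.5336, 3.844) (28.7645, 0) (70.7702, 0) (50.0286, 35) (31.7705, 35)]  |A|=1101.2599
7. ⊥bis P3·P6 via (37.67,9.835): [(28.8197, 18.7184) (47.4684, 0) (70.7702, 0) (50.0286, 35) (31.7705, 35)]  |A|=906.7312
8. ⊥bis P3·P7 via (39.915,22.58): [(29.1195, 20.3727) (28.8197, 18.7184) (47.4684, 0) (70.7702, 0) (55.5004, 25.7667)]  |A|=636.6485
9. canonical 5-gon: [(29.1195, 20.3727) (28.8197, 18.7184) (47.4684, 0) (70.7702, 0) (55.5004, 25.7667)]
10. shoelace: 636.6485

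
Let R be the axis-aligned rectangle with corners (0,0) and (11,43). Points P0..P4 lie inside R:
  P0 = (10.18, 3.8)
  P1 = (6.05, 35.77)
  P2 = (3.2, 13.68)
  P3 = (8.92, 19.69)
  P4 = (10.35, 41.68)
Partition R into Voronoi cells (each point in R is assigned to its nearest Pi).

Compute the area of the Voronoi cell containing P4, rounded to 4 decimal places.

Area of P4's cell: 27.3813

1. box [0,11]×[0,43]: [(0, 0) (11, 0) (11, 43) (0, 43)]
2. ⊥bis P4·P0 via (10.265,22.74): [(0, 22.7861) (11, 22.7367) (11, 43) (0, 43)]  |A|=222.6248
3. ⊥bis P4·P1 via (8.2,38.725): [(11, 36.6878) (11, 43) (2.3244, 43)]  |A|=27.3813
4. ⊥bis P4·P2 via (6.775,27.68): [(11, 36.6878) (11, 43) (2.3244, 43)]  |A|=27.3813
5. ⊥bis P4·P3 via (9.635,30.685): [(11, 36.6878) (11, 43) (2.3244, 43)]  |A|=27.3813
6. canonical 3-gon: [(11, 36.6878) (11, 43) (2.3244, 43)]
7. shoelace: 27.3813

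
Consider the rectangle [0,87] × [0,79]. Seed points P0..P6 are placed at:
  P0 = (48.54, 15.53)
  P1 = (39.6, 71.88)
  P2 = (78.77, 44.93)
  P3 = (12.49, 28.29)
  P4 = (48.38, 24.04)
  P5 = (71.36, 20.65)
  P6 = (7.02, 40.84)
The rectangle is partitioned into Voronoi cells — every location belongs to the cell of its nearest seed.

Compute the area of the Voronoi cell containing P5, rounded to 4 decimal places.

1. box [0,87]×[0,79]: [(0, 0) (87, 0) (87, 79) (0, 79)]
2. ⊥bis P5·P0 via (59.95,18.09): [(64.0088, 0) (87, 0) (87, 79) (46.284, 79)]  |A|=2516.438
3. ⊥bis P5·P1 via (55.48,46.265): [(53.8546, 45.2573) (64.0088, 0) (87, 0) (87, 65.8058)]  |A|=1610.8407
4. ⊥bis P5·P2 via (75.065,32.79): [(55.2983, 38.8226) (64.0088, 0) (87, 0) (87, 29.1476)]  |A|=908.3027
5. ⊥bis P5·P3 via (41.925,24.47): [(55.2983, 38.8226) (64.0088, 0) (87, 0) (87, 29.1476)]  |A|=908.3027
6. ⊥bis P5·P4 via (59.87,22.345): [(61.9991, 36.7776) (59.523, 19.993) (64.0088, 0) (87, 0) (87, 29.1476)]  |A|=849.5363
7. ⊥bis P5·P6 via (39.19,30.745): [(61.9991, 36.7776) (59.523, 19.993) (64.0088, 0) (87, 0) (87, 29.1476)]  |A|=849.5363
8. canonical 5-gon: [(61.9991, 36.7776) (59.523, 19.993) (64.0088, 0) (87, 0) (87, 29.1476)]
9. shoelace: 849.5363

Area of P5's cell: 849.5363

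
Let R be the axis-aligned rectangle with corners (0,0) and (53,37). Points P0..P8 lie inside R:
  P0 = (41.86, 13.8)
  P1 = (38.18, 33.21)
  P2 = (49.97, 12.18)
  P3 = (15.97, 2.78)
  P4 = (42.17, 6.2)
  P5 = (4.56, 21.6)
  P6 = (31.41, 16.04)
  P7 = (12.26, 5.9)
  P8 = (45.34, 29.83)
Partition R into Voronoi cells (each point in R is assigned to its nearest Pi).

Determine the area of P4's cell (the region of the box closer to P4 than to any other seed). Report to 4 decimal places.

Area of P4's cell: 175.8797

1. box [0,53]×[0,37]: [(0, 0) (53, 0) (53, 37) (0, 37)]
2. ⊥bis P4·P0 via (42.015,10): [(0, 8.2862) (0, 0) (53, 0) (53, 10.4481)]  |A|=496.459
3. ⊥bis P4·P1 via (40.175,19.705): [(0, 8.2862) (0, 0) (53, 0) (53, 10.4481)]  |A|=496.459
4. ⊥bis P4·P2 via (46.07,9.19): [(45.3449, 10.1358) (0, 8.2862) (0, 0) (53, 0) (53, 0.1509)]  |A|=457.0458
5. ⊥bis P4·P3 via (29.07,4.49): [(45.3449, 10.1358) (28.4231, 9.4456) (29.6561, 0) (53, 0) (53, 0.1509)]  |A|=199.2258
6. ⊥bis P4·P5 via (23.365,13.9): [(45.3449, 10.1358) (28.4231, 9.4456) (29.6561, 0) (53, 0) (53, 0.1509)]  |A|=199.2258
7. ⊥bis P4·P6 via (36.79,11.12): [(45.3449, 10.1358) (35.5236, 9.7352) (29.277, 2.9045) (29.6561, 0) (53, 0) (53, 0.1509)]  |A|=175.8797
8. ⊥bis P4·P7 via (27.215,6.05): [(45.3449, 10.1358) (35.5236, 9.7352) (29.277, 2.9045) (29.6561, 0) (53, 0) (53, 0.1509)]  |A|=175.8797
9. ⊥bis P4·P8 via (43.755,18.015): [(45.3449, 10.1358) (35.5236, 9.7352) (29.277, 2.9045) (29.6561, 0) (53, 0) (53, 0.1509)]  |A|=175.8797
10. canonical 6-gon: [(45.3449, 10.1358) (35.5236, 9.7352) (29.277, 2.9045) (29.6561, 0) (53, 0) (53, 0.1509)]
11. shoelace: 175.8797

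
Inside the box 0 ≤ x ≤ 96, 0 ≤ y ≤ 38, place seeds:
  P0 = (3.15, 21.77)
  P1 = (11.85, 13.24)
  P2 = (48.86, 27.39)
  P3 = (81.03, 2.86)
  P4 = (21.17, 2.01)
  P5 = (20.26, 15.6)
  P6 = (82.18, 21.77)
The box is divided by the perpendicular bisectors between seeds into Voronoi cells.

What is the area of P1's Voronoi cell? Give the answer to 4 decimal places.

1. box [0,96]×[0,38]: [(0, 0) (96, 0) (96, 38) (0, 38)]
2. ⊥bis P1·P0 via (7.5,17.505): [(0, 9.8555) (0, 0) (96, 0) (96, 38) (27.5945, 38)]  |A|=3259.6834
3. ⊥bis P1·P2 via (30.355,20.315): [(24.716, 35.0641) (0, 9.8555) (0, 0) (38.122, 0)]  |A|=790.1516
4. ⊥bis P1·P3 via (46.44,8.05): [(24.716, 35.0641) (0, 9.8555) (0, 0) (38.122, 0)]  |A|=790.1516
5. ⊥bis P1·P4 via (16.51,7.625): [(30.7032, 19.4042) (24.716, 35.0641) (0, 9.8555) (0, 0) (7.3224, 0)]  |A|=491.3299
6. ⊥bis P1·P5 via (16.055,14.42): [(17.6876, 8.6023) (13.4783, 23.6024) (0, 9.8555) (0, 0) (7.3224, 0)]  |A|=248.6747
7. ⊥bis P1·P6 via (47.015,17.505): [(17.6876, 8.6023) (13.4783, 23.6024) (0, 9.8555) (0, 0) (7.3224, 0)]  |A|=248.6747
8. canonical 5-gon: [(17.6876, 8.6023) (13.4783, 23.6024) (0, 9.8555) (0, 0) (7.3224, 0)]
9. shoelace: 248.6747

Area of P1's cell: 248.6747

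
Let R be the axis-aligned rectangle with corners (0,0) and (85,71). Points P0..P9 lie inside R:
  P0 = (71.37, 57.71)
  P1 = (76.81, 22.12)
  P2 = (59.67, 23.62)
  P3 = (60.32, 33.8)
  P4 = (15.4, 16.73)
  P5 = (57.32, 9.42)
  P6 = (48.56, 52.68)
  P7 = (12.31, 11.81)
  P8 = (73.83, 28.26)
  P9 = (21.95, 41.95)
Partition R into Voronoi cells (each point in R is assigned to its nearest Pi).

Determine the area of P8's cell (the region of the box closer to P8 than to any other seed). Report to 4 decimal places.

Area of P8's cell: 291.2048

1. box [0,85]×[0,71]: [(0, 0) (85, 0) (85, 71) (0, 71)]
2. ⊥bis P8·P0 via (72.6,42.985): [(0, 36.9206) (0, 0) (85, 0) (85, 44.0208)]  |A|=3440.0099
3. ⊥bis P8·P1 via (75.32,25.19): [(0, 36.9206) (0, 0) (23.4185, 0) (85, 29.8881) (85, 44.0208)]  |A|=2519.7319
4. ⊥bis P8·P2 via (66.75,25.94): [(61.4693, 42.0552) (68.138, 21.7043) (85, 29.8881) (85, 44.0208)]  |A|=365.1429
5. ⊥bis P8·P3 via (67.075,31.03): [(71.9553, 42.9311) (65.9673, 28.3287) (68.138, 21.7043) (85, 29.8881) (85, 44.0208)]  |A|=291.2048
6. ⊥bis P8·P4 via (44.615,22.495): [(71.9553, 42.9311) (65.9673, 28.3287) (68.138, 21.7043) (85, 29.8881) (85, 44.0208)]  |A|=291.2048
7. ⊥bis P8·P5 via (65.575,18.84): [(71.9553, 42.9311) (65.9673, 28.3287) (68.138, 21.7043) (85, 29.8881) (85, 44.0208)]  |A|=291.2048
8. ⊥bis P8·P6 via (61.195,40.47): [(71.9553, 42.9311) (65.9673, 28.3287) (68.138, 21.7043) (85, 29.8881) (85, 44.0208)]  |A|=291.2048
9. ⊥bis P8·P7 via (43.07,20.035): [(71.9553, 42.9311) (65.9673, 28.3287) (68.138, 21.7043) (85, 29.8881) (85, 44.0208)]  |A|=291.2048
10. ⊥bis P8·P9 via (47.89,35.105): [(71.9553, 42.9311) (65.9673, 28.3287) (68.138, 21.7043) (85, 29.8881) (85, 44.0208)]  |A|=291.2048
11. canonical 5-gon: [(71.9553, 42.9311) (65.9673, 28.3287) (68.138, 21.7043) (85, 29.8881) (85, 44.0208)]
12. shoelace: 291.2048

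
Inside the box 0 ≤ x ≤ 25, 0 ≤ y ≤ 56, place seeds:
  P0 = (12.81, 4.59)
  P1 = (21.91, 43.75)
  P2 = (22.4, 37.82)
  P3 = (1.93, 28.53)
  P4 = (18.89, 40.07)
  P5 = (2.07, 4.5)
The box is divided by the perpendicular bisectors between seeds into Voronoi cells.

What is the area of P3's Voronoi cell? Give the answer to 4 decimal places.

Area of P3's cell: 325.9722

1. box [0,25]×[0,56]: [(0, 0) (25, 0) (25, 56) (0, 56)]
2. ⊥bis P3·P0 via (7.37,16.56): [(0, 13.2106) (25, 24.5723) (25, 56) (0, 56)]  |A|=927.7143
3. ⊥bis P3·P1 via (11.92,36.14): [(0, 51.7879) (0, 13.2106) (21.8295, 23.1314)]  |A|=421.0617
4. ⊥bis P3·P2 via (12.165,33.175): [(9.1972, 39.7143) (0, 51.7879) (0, 13.2106) (17.5963, 21.2075)]  |A|=373.811
5. ⊥bis P3·P4 via (10.41,34.3): [(14.1469, 28.808) (0, 49.5993) (0, 13.2106) (17.5963, 21.2075)]  |A|=338.0558
6. ⊥bis P3·P5 via (2,16.515): [(14.1469, 28.808) (0, 49.5993) (0, 16.5033) (7.3394, 16.5461) (17.5963, 21.2075)]  |A|=325.9722
7. canonical 5-gon: [(14.1469, 28.808) (0, 49.5993) (0, 16.5033) (7.3394, 16.5461) (17.5963, 21.2075)]
8. shoelace: 325.9722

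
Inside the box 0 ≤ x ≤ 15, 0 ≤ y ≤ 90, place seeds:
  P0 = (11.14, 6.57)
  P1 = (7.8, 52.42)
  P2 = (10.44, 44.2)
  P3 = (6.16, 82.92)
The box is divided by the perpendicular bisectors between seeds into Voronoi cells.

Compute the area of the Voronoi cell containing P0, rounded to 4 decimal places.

1. box [0,15]×[0,90]: [(0, 0) (15, 0) (15, 90) (0, 90)]
2. ⊥bis P0·P1 via (9.47,29.495): [(0, 28.8051) (0, 0) (15, 0) (15, 29.8978)]  |A|=440.2724
3. ⊥bis P0·P2 via (10.79,25.385): [(0, 25.1843) (0, 0) (15, 0) (15, 25.4633)]  |A|=379.857
4. ⊥bis P0·P3 via (8.65,44.745): [(0, 25.1843) (0, 0) (15, 0) (15, 25.4633)]  |A|=379.857
5. canonical 4-gon: [(0, 25.1843) (0, 0) (15, 0) (15, 25.4633)]
6. shoelace: 379.857

Area of P0's cell: 379.8570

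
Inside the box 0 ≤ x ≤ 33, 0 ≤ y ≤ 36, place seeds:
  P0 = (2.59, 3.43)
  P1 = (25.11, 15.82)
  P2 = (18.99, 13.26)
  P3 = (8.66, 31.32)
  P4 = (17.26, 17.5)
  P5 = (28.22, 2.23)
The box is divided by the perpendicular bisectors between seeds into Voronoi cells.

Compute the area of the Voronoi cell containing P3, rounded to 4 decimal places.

Area of P3's cell: 300.6587

1. box [0,33]×[0,36]: [(0, 0) (33, 0) (33, 36) (0, 36)]
2. ⊥bis P3·P0 via (5.625,17.375): [(0, 18.5992) (33, 11.4171) (33, 36) (0, 36)]  |A|=692.7308
3. ⊥bis P3·P1 via (16.885,23.57): [(0, 18.5992) (10.125, 16.3956) (28.5972, 36) (0, 36)]  |A|=368.4057
4. ⊥bis P3·P2 via (13.825,22.29): [(0, 18.5992) (5.3404, 17.4369) (17.8461, 24.59) (28.5972, 36) (0, 36)]  |A|=344.7823
5. ⊥bis P3·P4 via (12.96,24.41): [(0, 18.5992) (2.6836, 18.0152) (24.3621, 31.5054) (28.5972, 36) (0, 36)]  |A|=300.6587
6. ⊥bis P3·P5 via (18.44,16.775): [(0, 18.5992) (2.6836, 18.0152) (24.3621, 31.5054) (28.5972, 36) (0, 36)]  |A|=300.6587
7. canonical 5-gon: [(0, 18.5992) (2.6836, 18.0152) (24.3621, 31.5054) (28.5972, 36) (0, 36)]
8. shoelace: 300.6587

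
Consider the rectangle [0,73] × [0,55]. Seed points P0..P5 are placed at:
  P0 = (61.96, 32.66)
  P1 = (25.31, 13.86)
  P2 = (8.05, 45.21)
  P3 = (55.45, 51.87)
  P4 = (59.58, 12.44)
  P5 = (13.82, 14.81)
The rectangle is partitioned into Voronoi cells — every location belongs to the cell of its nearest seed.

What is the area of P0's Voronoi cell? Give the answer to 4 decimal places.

Area of P0's cell: 608.3355

1. box [0,73]×[0,55]: [(0, 0) (73, 0) (73, 55) (0, 55)]
2. ⊥bis P0·P1 via (43.635,23.26): [(55.5665, 0) (73, 0) (73, 55) (27.3536, 55)]  |A|=1734.6974
3. ⊥bis P0·P2 via (35.005,38.935): [(35.189, 39.7253) (55.5665, 0) (73, 0) (73, 55) (38.7449, 55)]  |A|=1647.6984
4. ⊥bis P0·P3 via (58.705,42.265): [(37.5616, 35.0998) (55.5665, 0) (73, 0) (73, 47.1094)]  |A|=1140.6964
5. ⊥bis P0·P4 via (60.77,22.55): [(37.5616, 35.0998) (42.9215, 24.6509) (73, 21.1105) (73, 47.1094)]  |A|=608.3355
6. ⊥bis P0·P5 via (37.89,23.735): [(37.5616, 35.0998) (42.9215, 24.6509) (73, 21.1105) (73, 47.1094)]  |A|=608.3355
7. canonical 4-gon: [(37.5616, 35.0998) (42.9215, 24.6509) (73, 21.1105) (73, 47.1094)]
8. shoelace: 608.3355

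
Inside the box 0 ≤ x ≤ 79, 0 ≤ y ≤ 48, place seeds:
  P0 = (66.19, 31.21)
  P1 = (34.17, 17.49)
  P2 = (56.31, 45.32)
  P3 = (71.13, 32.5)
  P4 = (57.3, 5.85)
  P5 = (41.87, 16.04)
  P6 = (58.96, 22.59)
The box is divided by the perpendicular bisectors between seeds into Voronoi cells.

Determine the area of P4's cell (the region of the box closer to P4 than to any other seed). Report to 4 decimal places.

1. box [0,79]×[0,48]: [(0, 0) (79, 0) (79, 48) (0, 48)]
2. ⊥bis P4·P0 via (61.745,18.53): [(0, 40.1748) (0, 0) (79, 0) (79, 12.4812)]  |A|=2079.9144
3. ⊥bis P4·P1 via (45.735,11.67): [(51.0704, 22.272) (39.8622, 0) (79, 0) (79, 12.4812)]  |A|=610.1371
4. ⊥bis P4·P2 via (56.805,25.585): [(51.0704, 22.272) (39.8622, 0) (79, 0) (79, 12.4812)]  |A|=610.1371
5. ⊥bis P4·P3 via (64.215,19.175): [(73.187, 14.519) (51.0704, 22.272) (39.8622, 0) (79, 0) (79, 11.5023)]  |A|=607.2919
6. ⊥bis P4·P5 via (49.585,10.945): [(73.187, 14.519) (55.9384, 20.5655) (42.3569, 0) (79, 0) (79, 11.5023)]  |A|=517.8654
7. ⊥bis P4·P6 via (58.13,14.22): [(77.4561, 12.3036) (52.1401, 14.814) (42.3569, 0) (79, 0) (79, 11.5023)]  |A|=434.0949
8. canonical 5-gon: [(77.4561, 12.3036) (52.1401, 14.814) (42.3569, 0) (79, 0) (79, 11.5023)]
9. shoelace: 434.0949

Area of P4's cell: 434.0949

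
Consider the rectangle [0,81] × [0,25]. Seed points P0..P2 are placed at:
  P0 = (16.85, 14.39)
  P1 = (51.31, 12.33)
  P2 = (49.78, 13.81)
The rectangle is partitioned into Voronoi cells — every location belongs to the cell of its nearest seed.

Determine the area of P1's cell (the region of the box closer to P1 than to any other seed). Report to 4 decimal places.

Area of P1's cell: 775.1593

1. box [0,81]×[0,25]: [(0, 0) (81, 0) (81, 25) (0, 25)]
2. ⊥bis P1·P0 via (34.08,13.36): [(33.2813, 0) (81, 0) (81, 25) (34.7758, 25)]  |A|=1174.2853
3. ⊥bis P1·P2 via (50.545,13.07): [(37.9021, 0) (81, 0) (81, 25) (62.0851, 25)]  |A|=775.1593
4. canonical 4-gon: [(37.9021, 0) (81, 0) (81, 25) (62.0851, 25)]
5. shoelace: 775.1593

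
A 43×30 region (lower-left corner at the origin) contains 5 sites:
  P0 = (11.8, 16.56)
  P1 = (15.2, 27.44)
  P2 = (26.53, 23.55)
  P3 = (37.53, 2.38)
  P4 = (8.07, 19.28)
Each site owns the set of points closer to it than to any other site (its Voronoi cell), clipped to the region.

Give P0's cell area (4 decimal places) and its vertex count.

Area of P0's cell: 356.2159 (6 vertices)

1. box [0,43]×[0,30]: [(0, 0) (43, 0) (43, 30) (0, 30)]
2. ⊥bis P0·P1 via (13.5,22): [(0, 26.2187) (0, 0) (43, 0) (43, 12.7813)]  |A|=838.5
3. ⊥bis P0·P2 via (19.165,20.055): [(19.0677, 20.2601) (0, 26.2187) (0, 0) (28.6819, 0)]  |A|=540.5147
4. ⊥bis P0·P3 via (24.665,9.47): [(24.4087, 9.005) (19.0677, 20.2601) (0, 26.2187) (0, 0) (19.446, 0)]  |A|=498.9302
5. ⊥bis P0·P4 via (9.935,17.92): [(24.4087, 9.005) (19.0677, 20.2601) (13.0197, 22.1501) (0, 4.2959) (0, 0) (19.446, 0)]  |A|=356.2159
6. canonical 6-gon: [(24.4087, 9.005) (19.0677, 20.2601) (13.0197, 22.1501) (0, 4.2959) (0, 0) (19.446, 0)]
7. shoelace: 356.2159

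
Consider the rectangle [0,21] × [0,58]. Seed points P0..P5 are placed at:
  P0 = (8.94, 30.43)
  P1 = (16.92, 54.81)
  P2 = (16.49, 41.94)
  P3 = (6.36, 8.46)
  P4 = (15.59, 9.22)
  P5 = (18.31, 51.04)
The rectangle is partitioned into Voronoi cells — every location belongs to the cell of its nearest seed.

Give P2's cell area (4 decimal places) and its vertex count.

Area of P2's cell: 211.6466 (5 vertices)

1. box [0,21]×[0,58]: [(0, 0) (21, 0) (21, 58) (0, 58)]
2. ⊥bis P2·P0 via (12.715,36.185): [(0, 44.5254) (21, 30.7504) (21, 58) (0, 58)]  |A|=427.6034
3. ⊥bis P2·P1 via (16.705,48.375): [(0, 48.9331) (0, 44.5254) (21, 30.7504) (21, 48.2315)]  |A|=229.832
4. ⊥bis P2·P3 via (11.425,25.2): [(0, 48.9331) (0, 44.5254) (21, 30.7504) (21, 48.2315)]  |A|=229.832
5. ⊥bis P2·P4 via (16.04,25.58): [(0, 48.9331) (0, 44.5254) (21, 30.7504) (21, 48.2315)]  |A|=229.832
6. ⊥bis P2·P5 via (17.4,46.49): [(6.2241, 48.7252) (0, 48.9331) (0, 44.5254) (21, 30.7504) (21, 45.77)]  |A|=211.6466
7. canonical 5-gon: [(6.2241, 48.7252) (0, 48.9331) (0, 44.5254) (21, 30.7504) (21, 45.77)]
8. shoelace: 211.6466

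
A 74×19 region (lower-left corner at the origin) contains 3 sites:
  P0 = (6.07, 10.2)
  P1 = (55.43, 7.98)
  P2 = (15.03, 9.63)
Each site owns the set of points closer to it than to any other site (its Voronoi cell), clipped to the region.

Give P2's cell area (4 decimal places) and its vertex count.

Area of P2's cell: 469.9609 (4 vertices)

1. box [0,74]×[0,19]: [(0, 0) (74, 0) (74, 19) (0, 19)]
2. ⊥bis P2·P0 via (10.55,9.915): [(9.9192, 0) (74, 0) (74, 19) (11.128, 19)]  |A|=1206.0516
3. ⊥bis P2·P1 via (35.23,8.805): [(9.9192, 0) (34.8704, 0) (35.6464, 19) (11.128, 19)]  |A|=469.9609
4. canonical 4-gon: [(9.9192, 0) (34.8704, 0) (35.6464, 19) (11.128, 19)]
5. shoelace: 469.9609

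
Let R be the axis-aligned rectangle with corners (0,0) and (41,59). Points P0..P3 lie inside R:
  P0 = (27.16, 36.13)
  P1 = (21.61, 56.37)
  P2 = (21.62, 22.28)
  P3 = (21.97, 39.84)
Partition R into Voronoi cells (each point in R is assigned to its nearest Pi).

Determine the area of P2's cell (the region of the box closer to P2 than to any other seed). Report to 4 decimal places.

1. box [0,41]×[0,59]: [(0, 0) (41, 0) (41, 59) (0, 59)]
2. ⊥bis P2·P0 via (24.39,29.205): [(0, 38.961) (0, 0) (41, 0) (41, 22.561)]  |A|=1261.201
3. ⊥bis P2·P1 via (21.615,39.325): [(0, 38.961) (0, 0) (41, 0) (41, 22.561)]  |A|=1261.201
4. ⊥bis P2·P3 via (21.795,31.06): [(19.6454, 31.1028) (0, 31.4944) (0, 0) (41, 0) (41, 22.561)]  |A|=1187.859
5. canonical 5-gon: [(19.6454, 31.1028) (0, 31.4944) (0, 0) (41, 0) (41, 22.561)]
6. shoelace: 1187.859

Area of P2's cell: 1187.8590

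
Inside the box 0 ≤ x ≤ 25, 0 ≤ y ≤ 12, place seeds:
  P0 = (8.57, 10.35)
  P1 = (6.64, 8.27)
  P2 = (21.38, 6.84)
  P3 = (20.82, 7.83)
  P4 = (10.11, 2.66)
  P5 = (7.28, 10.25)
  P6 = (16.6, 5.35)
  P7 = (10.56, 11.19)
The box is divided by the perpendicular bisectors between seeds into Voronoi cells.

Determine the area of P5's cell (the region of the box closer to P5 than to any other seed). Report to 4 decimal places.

1. box [0,25]×[0,12]: [(0, 0) (25, 0) (25, 12) (0, 12)]
2. ⊥bis P5·P0 via (7.925,10.3): [(0, 0) (8.7234, 0) (7.7932, 12) (0, 12)]  |A|=99.1
3. ⊥bis P5·P1 via (6.96,9.26): [(0, 11.5097) (8.0325, 8.9133) (7.7932, 12) (0, 12)]  |A|=13.9967
4. ⊥bis P5·P2 via (14.33,8.545): [(0, 11.5097) (8.0325, 8.9133) (7.7932, 12) (0, 12)]  |A|=13.9967
5. ⊥bis P5·P3 via (14.05,9.04): [(0, 11.5097) (8.0325, 8.9133) (7.7932, 12) (0, 12)]  |A|=13.9967
6. ⊥bis P5·P4 via (8.695,6.455): [(0, 11.5097) (8.0325, 8.9133) (7.7932, 12) (0, 12)]  |A|=13.9967
7. ⊥bis P5·P6 via (11.94,7.8): [(0, 11.5097) (8.0325, 8.9133) (7.7932, 12) (0, 12)]  |A|=13.9967
8. ⊥bis P5·P7 via (8.92,10.72): [(0, 11.5097) (8.0325, 8.9133) (7.7932, 12) (0, 12)]  |A|=13.9967
9. canonical 4-gon: [(0, 11.5097) (8.0325, 8.9133) (7.7932, 12) (0, 12)]
10. shoelace: 13.9967

Area of P5's cell: 13.9967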